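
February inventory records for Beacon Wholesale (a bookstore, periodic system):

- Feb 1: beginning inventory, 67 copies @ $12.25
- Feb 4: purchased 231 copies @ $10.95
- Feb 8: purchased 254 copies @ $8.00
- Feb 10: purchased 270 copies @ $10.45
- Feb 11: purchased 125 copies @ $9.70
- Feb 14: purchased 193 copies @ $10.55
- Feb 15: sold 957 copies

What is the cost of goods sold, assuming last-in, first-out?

COGS = $9,361.40

Feb 15, 957 sold [LIFO — newest first]: 193 @ $10.55 + 125 @ $9.70 + 270 @ $10.45 + 254 @ $8.00 + 115 @ $10.95 = $9,361.40
Ending inventory: 67 @ $12.25 + 116 @ $10.95 = $2,090.95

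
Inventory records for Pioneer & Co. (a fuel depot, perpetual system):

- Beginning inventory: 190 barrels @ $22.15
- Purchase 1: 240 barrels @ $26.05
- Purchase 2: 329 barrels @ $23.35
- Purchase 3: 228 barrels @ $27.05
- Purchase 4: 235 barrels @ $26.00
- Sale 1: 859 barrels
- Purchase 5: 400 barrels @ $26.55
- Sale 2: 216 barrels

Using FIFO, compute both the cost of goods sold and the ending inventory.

Sale 1 (859) [FIFO — oldest first]: 190 @ $22.15 + 240 @ $26.05 + 329 @ $23.35 + 100 @ $27.05 = $20,847.65
Sale 2 (216) [FIFO — oldest first]: 128 @ $27.05 + 88 @ $26.00 = $5,750.40
Total COGS = $20,847.65 + $5,750.40 = $26,598.05
Ending inventory: 147 @ $26.00 + 400 @ $26.55 = $14,442.00
Check: goods available $41,040.05 = COGS $26,598.05 + ending $14,442.00

COGS = $26,598.05; ending inventory = $14,442.00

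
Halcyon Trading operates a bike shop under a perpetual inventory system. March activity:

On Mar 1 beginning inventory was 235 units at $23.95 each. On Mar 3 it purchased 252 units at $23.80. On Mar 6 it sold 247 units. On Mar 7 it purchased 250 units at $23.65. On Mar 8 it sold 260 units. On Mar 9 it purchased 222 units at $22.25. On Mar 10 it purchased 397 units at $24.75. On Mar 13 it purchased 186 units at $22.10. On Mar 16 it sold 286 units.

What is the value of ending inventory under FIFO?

Ending inventory = $17,629.85

Mar 6, 247 sold [FIFO — oldest first]: 235 @ $23.95 + 12 @ $23.80 = $5,913.85
Mar 8, 260 sold [FIFO — oldest first]: 240 @ $23.80 + 20 @ $23.65 = $6,185.00
Mar 16, 286 sold [FIFO — oldest first]: 230 @ $23.65 + 56 @ $22.25 = $6,685.50
Total COGS = $5,913.85 + $6,185.00 + $6,685.50 = $18,784.35
Ending inventory: 166 @ $22.25 + 397 @ $24.75 + 186 @ $22.10 = $17,629.85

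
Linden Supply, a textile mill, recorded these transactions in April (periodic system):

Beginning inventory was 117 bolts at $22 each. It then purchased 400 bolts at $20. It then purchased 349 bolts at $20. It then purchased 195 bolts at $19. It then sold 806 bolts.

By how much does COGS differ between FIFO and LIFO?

FIFO COGS: 117 @ $22 + 400 @ $20 + 289 @ $20 = $16,354
LIFO COGS: 195 @ $19 + 349 @ $20 + 262 @ $20 = $15,925
Difference = |$16,354 − $15,925| = $429

$429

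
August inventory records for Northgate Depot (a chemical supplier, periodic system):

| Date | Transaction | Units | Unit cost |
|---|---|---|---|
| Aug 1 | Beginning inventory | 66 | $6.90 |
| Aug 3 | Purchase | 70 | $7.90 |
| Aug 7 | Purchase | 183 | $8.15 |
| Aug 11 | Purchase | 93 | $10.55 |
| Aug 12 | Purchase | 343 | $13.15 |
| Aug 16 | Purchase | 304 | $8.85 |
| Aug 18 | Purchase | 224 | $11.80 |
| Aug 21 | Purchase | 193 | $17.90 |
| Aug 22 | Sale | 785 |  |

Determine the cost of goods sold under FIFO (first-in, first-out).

COGS = $8,256.95

Aug 22, 785 sold [FIFO — oldest first]: 66 @ $6.90 + 70 @ $7.90 + 183 @ $8.15 + 93 @ $10.55 + 343 @ $13.15 + 30 @ $8.85 = $8,256.95
Ending inventory: 274 @ $8.85 + 224 @ $11.80 + 193 @ $17.90 = $8,522.80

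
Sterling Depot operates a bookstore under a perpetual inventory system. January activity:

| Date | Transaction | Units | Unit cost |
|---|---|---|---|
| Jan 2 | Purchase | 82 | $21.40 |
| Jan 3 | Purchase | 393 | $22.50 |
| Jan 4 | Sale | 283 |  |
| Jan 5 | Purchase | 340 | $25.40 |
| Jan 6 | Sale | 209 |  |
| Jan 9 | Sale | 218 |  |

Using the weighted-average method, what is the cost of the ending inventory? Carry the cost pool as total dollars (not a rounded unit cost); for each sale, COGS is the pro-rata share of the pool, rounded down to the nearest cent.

After Jan 2: 82 on hand, pool $1,754.80 (≈ $21.4000 each)
After Jan 3: 475 on hand, pool $10,597.30 (≈ $22.3101 each)
Jan 4, sell 283: 283/475 × $10,597.30 → $6,313.75
After Jan 5: 532 on hand, pool $12,919.55 (≈ $24.2849 each)
Jan 6, sell 209: 209/532 × $12,919.55 → $5,075.53
Jan 9, sell 218: 218/323 × $7,844.02 → $5,294.10
Total COGS = $6,313.75 + $5,075.53 + $5,294.10 = $16,683.38
Ending inventory (cost pool remaining) = $2,549.92

Ending inventory = $2,549.92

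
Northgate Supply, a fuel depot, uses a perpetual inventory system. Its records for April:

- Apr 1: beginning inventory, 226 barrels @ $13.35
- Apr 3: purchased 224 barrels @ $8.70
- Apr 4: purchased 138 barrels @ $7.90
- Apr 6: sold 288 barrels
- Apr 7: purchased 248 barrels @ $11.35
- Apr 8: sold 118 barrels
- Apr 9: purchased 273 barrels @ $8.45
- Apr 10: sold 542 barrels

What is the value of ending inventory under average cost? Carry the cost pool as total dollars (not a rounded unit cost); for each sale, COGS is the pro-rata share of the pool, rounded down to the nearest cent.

Ending inventory = $1,589.41

After Apr 1: 226 on hand, pool $3,017.10 (≈ $13.3500 each)
After Apr 3: 450 on hand, pool $4,965.90 (≈ $11.0353 each)
After Apr 4: 588 on hand, pool $6,056.10 (≈ $10.2995 each)
Apr 6, sell 288: 288/588 × $6,056.10 → $2,966.25
After Apr 7: 548 on hand, pool $5,904.65 (≈ $10.7749 each)
Apr 8, sell 118: 118/548 × $5,904.65 → $1,271.43
After Apr 9: 703 on hand, pool $6,940.07 (≈ $9.8721 each)
Apr 10, sell 542: 542/703 × $6,940.07 → $5,350.66
Total COGS = $2,966.25 + $1,271.43 + $5,350.66 = $9,588.34
Ending inventory (cost pool remaining) = $1,589.41
Check: goods available $11,177.75 = COGS $9,588.34 + ending $1,589.41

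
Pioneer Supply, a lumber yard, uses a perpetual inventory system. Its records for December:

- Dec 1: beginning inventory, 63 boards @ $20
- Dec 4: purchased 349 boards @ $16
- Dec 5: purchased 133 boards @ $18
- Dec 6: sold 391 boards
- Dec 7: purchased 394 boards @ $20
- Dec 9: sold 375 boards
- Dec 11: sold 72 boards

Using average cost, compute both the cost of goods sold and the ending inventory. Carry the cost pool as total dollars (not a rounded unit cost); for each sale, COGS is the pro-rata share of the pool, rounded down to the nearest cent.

COGS = $15,184.55; ending inventory = $1,933.45

After Dec 1: 63 on hand, pool $1,260.00 (≈ $20.0000 each)
After Dec 4: 412 on hand, pool $6,844.00 (≈ $16.6117 each)
After Dec 5: 545 on hand, pool $9,238.00 (≈ $16.9505 each)
Dec 6, sell 391: 391/545 × $9,238.00 → $6,627.62
After Dec 7: 548 on hand, pool $10,490.38 (≈ $19.1430 each)
Dec 9, sell 375: 375/548 × $10,490.38 → $7,178.63
Dec 11, sell 72: 72/173 × $3,311.75 → $1,378.30
Total COGS = $6,627.62 + $7,178.63 + $1,378.30 = $15,184.55
Ending inventory (cost pool remaining) = $1,933.45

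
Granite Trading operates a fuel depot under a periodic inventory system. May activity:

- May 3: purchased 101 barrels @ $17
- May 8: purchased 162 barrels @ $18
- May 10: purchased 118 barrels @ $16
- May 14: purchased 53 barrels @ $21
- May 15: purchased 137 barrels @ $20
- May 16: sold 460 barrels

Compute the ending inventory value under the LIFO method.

Ending inventory = $1,897

May 16, 460 sold [LIFO — newest first]: 137 @ $20 + 53 @ $21 + 118 @ $16 + 152 @ $18 = $8,477
Ending inventory: 101 @ $17 + 10 @ $18 = $1,897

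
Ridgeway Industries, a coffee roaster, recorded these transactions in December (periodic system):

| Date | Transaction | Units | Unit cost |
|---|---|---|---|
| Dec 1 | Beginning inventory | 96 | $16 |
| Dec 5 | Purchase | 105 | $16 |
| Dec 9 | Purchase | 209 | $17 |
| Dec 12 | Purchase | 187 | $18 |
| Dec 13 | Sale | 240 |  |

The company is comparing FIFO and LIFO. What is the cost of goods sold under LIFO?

FIFO COGS: 96 @ $16 + 105 @ $16 + 39 @ $17 = $3,879
LIFO COGS: 187 @ $18 + 53 @ $17 = $4,267

COGS = $4,267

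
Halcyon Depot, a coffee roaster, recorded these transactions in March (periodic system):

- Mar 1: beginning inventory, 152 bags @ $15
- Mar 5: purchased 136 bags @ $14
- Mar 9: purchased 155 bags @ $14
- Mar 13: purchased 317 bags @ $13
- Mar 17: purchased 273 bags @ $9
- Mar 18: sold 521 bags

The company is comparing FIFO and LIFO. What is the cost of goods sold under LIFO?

FIFO COGS: 152 @ $15 + 136 @ $14 + 155 @ $14 + 78 @ $13 = $7,368
LIFO COGS: 273 @ $9 + 248 @ $13 = $5,681

COGS = $5,681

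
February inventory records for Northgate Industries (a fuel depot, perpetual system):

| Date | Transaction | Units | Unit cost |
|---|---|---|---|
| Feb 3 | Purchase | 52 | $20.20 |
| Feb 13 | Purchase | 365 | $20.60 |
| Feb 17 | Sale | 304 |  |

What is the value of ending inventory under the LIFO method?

Feb 17, 304 sold [LIFO — newest first]: 304 @ $20.60 = $6,262.40
Ending inventory: 52 @ $20.20 + 61 @ $20.60 = $2,307.00

Ending inventory = $2,307.00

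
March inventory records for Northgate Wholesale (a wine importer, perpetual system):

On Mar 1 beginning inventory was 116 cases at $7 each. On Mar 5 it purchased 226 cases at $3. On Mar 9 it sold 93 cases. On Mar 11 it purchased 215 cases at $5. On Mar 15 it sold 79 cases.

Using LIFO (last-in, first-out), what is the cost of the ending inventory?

Ending inventory = $1,891

Mar 9, 93 sold [LIFO — newest first]: 93 @ $3 = $279
Mar 15, 79 sold [LIFO — newest first]: 79 @ $5 = $395
Total COGS = $279 + $395 = $674
Ending inventory: 116 @ $7 + 133 @ $3 + 136 @ $5 = $1,891
Check: goods available $2,565 = COGS $674 + ending $1,891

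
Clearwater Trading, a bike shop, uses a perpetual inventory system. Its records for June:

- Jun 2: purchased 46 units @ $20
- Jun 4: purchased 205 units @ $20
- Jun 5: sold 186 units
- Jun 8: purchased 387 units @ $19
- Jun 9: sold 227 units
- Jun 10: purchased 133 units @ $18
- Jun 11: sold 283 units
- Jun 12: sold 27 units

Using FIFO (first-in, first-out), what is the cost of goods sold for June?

COGS = $13,903

Jun 5, 186 sold [FIFO — oldest first]: 46 @ $20 + 140 @ $20 = $3,720
Jun 9, 227 sold [FIFO — oldest first]: 65 @ $20 + 162 @ $19 = $4,378
Jun 11, 283 sold [FIFO — oldest first]: 225 @ $19 + 58 @ $18 = $5,319
Jun 12, 27 sold [FIFO — oldest first]: 27 @ $18 = $486
Total COGS = $3,720 + $4,378 + $5,319 + $486 = $13,903
Ending inventory: 48 @ $18 = $864
Check: goods available $14,767 = COGS $13,903 + ending $864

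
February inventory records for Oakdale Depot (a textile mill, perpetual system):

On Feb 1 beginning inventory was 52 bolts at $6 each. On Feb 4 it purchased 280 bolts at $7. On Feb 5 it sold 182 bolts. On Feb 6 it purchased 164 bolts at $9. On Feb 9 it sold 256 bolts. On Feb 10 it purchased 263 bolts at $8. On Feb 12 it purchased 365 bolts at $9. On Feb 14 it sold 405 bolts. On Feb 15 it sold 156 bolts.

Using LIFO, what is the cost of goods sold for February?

COGS = $8,247

Feb 5, 182 sold [LIFO — newest first]: 182 @ $7 = $1,274
Feb 9, 256 sold [LIFO — newest first]: 164 @ $9 + 92 @ $7 = $2,120
Feb 14, 405 sold [LIFO — newest first]: 365 @ $9 + 40 @ $8 = $3,605
Feb 15, 156 sold [LIFO — newest first]: 156 @ $8 = $1,248
Total COGS = $1,274 + $2,120 + $3,605 + $1,248 = $8,247
Ending inventory: 52 @ $6 + 6 @ $7 + 67 @ $8 = $890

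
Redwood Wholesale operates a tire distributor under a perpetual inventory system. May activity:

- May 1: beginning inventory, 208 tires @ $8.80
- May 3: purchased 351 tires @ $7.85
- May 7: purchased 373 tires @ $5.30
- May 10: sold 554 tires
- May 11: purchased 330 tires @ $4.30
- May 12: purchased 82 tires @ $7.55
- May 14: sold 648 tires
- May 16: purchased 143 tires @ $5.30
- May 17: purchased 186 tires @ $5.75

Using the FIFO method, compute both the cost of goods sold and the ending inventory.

COGS = $7,723.65; ending inventory = $2,704.50

May 10, 554 sold [FIFO — oldest first]: 208 @ $8.80 + 346 @ $7.85 = $4,546.50
May 14, 648 sold [FIFO — oldest first]: 5 @ $7.85 + 373 @ $5.30 + 270 @ $4.30 = $3,177.15
Total COGS = $4,546.50 + $3,177.15 = $7,723.65
Ending inventory: 60 @ $4.30 + 82 @ $7.55 + 143 @ $5.30 + 186 @ $5.75 = $2,704.50
Check: goods available $10,428.15 = COGS $7,723.65 + ending $2,704.50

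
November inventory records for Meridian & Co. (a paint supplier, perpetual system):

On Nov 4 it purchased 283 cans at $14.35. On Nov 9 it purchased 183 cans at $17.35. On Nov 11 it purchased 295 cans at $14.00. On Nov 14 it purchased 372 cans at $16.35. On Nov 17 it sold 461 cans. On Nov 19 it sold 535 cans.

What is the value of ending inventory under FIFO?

Ending inventory = $2,239.95

Nov 17, 461 sold [FIFO — oldest first]: 283 @ $14.35 + 178 @ $17.35 = $7,149.35
Nov 19, 535 sold [FIFO — oldest first]: 5 @ $17.35 + 295 @ $14.00 + 235 @ $16.35 = $8,059.00
Total COGS = $7,149.35 + $8,059.00 = $15,208.35
Ending inventory: 137 @ $16.35 = $2,239.95
Check: goods available $17,448.30 = COGS $15,208.35 + ending $2,239.95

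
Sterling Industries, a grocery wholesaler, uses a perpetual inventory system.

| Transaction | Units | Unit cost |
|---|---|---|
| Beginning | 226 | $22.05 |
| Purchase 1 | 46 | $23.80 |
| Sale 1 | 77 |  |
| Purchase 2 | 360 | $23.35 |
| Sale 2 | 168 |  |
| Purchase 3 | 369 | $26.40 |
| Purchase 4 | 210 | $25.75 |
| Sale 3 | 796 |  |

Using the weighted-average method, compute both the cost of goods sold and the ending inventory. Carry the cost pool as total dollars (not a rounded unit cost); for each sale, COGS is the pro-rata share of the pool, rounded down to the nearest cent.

After Beginning: 226 on hand, pool $4,983.30 (≈ $22.0500 each)
After Purchase 1: 272 on hand, pool $6,078.10 (≈ $22.3460 each)
Sale 1, sell 77: 77/272 × $6,078.10 → $1,720.63
After Purchase 2: 555 on hand, pool $12,763.47 (≈ $22.9972 each)
Sale 2, sell 168: 168/555 × $12,763.47 → $3,863.53
After Purchase 3: 756 on hand, pool $18,641.54 (≈ $24.6581 each)
After Purchase 4: 966 on hand, pool $24,049.04 (≈ $24.8955 each)
Sale 3, sell 796: 796/966 × $24,049.04 → $19,816.80
Total COGS = $1,720.63 + $3,863.53 + $19,816.80 = $25,400.96
Ending inventory (cost pool remaining) = $4,232.24

COGS = $25,400.96; ending inventory = $4,232.24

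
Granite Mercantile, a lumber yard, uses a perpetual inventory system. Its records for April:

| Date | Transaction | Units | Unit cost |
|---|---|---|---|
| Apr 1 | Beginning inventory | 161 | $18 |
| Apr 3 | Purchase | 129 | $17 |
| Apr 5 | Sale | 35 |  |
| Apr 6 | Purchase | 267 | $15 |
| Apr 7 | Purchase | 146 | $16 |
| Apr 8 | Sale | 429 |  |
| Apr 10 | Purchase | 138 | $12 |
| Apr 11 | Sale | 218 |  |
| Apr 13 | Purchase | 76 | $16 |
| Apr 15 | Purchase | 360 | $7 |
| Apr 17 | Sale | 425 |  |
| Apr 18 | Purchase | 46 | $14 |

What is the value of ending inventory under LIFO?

Ending inventory = $3,682

Apr 5, 35 sold [LIFO — newest first]: 35 @ $17 = $595
Apr 8, 429 sold [LIFO — newest first]: 146 @ $16 + 267 @ $15 + 16 @ $17 = $6,613
Apr 11, 218 sold [LIFO — newest first]: 138 @ $12 + 78 @ $17 + 2 @ $18 = $3,018
Apr 17, 425 sold [LIFO — newest first]: 360 @ $7 + 65 @ $16 = $3,560
Total COGS = $595 + $6,613 + $3,018 + $3,560 = $13,786
Ending inventory: 159 @ $18 + 11 @ $16 + 46 @ $14 = $3,682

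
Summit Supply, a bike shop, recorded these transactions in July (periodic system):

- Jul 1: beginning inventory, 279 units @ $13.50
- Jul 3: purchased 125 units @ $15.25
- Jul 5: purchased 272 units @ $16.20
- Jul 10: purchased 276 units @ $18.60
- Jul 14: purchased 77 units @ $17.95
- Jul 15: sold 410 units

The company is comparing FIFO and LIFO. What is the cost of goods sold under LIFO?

COGS = $7,439.15

FIFO COGS: 279 @ $13.50 + 125 @ $15.25 + 6 @ $16.20 = $5,769.95
LIFO COGS: 77 @ $17.95 + 276 @ $18.60 + 57 @ $16.20 = $7,439.15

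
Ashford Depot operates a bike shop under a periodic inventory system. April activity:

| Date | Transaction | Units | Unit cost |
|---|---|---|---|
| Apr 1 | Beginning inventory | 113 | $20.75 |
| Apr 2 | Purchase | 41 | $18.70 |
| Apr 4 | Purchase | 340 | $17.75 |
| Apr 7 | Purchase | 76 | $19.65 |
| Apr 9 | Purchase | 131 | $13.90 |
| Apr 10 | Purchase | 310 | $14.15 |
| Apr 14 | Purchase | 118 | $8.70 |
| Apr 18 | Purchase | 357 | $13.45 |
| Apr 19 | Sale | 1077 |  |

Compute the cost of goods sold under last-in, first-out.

COGS = $15,037.80

Apr 19, 1077 sold [LIFO — newest first]: 357 @ $13.45 + 118 @ $8.70 + 310 @ $14.15 + 131 @ $13.90 + 76 @ $19.65 + 85 @ $17.75 = $15,037.80
Ending inventory: 113 @ $20.75 + 41 @ $18.70 + 255 @ $17.75 = $7,637.70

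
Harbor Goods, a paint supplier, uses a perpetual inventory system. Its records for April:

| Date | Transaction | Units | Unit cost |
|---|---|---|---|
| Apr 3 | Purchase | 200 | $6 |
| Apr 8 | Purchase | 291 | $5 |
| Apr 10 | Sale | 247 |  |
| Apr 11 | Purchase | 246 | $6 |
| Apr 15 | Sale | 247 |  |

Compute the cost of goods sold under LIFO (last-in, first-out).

Apr 10, 247 sold [LIFO — newest first]: 247 @ $5 = $1,235
Apr 15, 247 sold [LIFO — newest first]: 246 @ $6 + 1 @ $5 = $1,481
Total COGS = $1,235 + $1,481 = $2,716
Ending inventory: 200 @ $6 + 43 @ $5 = $1,415
Check: goods available $4,131 = COGS $2,716 + ending $1,415

COGS = $2,716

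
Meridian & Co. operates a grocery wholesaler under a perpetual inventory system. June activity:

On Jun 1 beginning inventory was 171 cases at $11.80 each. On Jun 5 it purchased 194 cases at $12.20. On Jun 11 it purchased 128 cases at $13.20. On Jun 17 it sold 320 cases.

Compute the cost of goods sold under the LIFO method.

Jun 17, 320 sold [LIFO — newest first]: 128 @ $13.20 + 192 @ $12.20 = $4,032.00
Ending inventory: 171 @ $11.80 + 2 @ $12.20 = $2,042.20

COGS = $4,032.00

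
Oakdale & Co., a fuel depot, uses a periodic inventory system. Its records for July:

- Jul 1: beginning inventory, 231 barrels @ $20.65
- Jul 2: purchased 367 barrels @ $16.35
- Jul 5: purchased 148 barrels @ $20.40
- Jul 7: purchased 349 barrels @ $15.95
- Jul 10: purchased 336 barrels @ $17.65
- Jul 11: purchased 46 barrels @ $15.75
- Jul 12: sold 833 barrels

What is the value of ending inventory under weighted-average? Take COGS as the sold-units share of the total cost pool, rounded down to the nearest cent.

Jul 12, sell 833: 833/1477 × $26,011.25 → $14,669.85
Ending inventory (cost pool remaining) = $11,341.40

Ending inventory = $11,341.40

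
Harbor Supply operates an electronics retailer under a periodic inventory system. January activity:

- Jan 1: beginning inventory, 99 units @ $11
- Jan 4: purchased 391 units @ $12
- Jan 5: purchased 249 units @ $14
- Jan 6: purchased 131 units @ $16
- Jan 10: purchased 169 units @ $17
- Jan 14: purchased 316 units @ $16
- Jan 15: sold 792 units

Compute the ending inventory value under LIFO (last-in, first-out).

Jan 15, 792 sold [LIFO — newest first]: 316 @ $16 + 169 @ $17 + 131 @ $16 + 176 @ $14 = $12,489
Ending inventory: 99 @ $11 + 391 @ $12 + 73 @ $14 = $6,803

Ending inventory = $6,803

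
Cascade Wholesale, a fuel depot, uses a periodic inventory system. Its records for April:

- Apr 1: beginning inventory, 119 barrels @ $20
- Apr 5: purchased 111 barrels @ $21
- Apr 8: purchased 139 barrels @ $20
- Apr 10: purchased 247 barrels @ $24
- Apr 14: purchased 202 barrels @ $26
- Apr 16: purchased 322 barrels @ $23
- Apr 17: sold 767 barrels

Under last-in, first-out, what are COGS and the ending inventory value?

COGS = $18,490; ending inventory = $7,587

Apr 17, 767 sold [LIFO — newest first]: 322 @ $23 + 202 @ $26 + 243 @ $24 = $18,490
Ending inventory: 119 @ $20 + 111 @ $21 + 139 @ $20 + 4 @ $24 = $7,587
Check: goods available $26,077 = COGS $18,490 + ending $7,587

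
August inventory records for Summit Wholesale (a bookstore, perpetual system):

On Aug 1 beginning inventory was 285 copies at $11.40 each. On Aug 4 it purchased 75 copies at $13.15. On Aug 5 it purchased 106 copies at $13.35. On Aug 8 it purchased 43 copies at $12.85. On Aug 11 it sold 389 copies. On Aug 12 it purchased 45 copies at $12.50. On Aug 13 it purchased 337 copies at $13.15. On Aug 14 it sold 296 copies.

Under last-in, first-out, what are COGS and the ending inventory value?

COGS = $8,727.30; ending inventory = $2,469.65

Aug 11, 389 sold [LIFO — newest first]: 43 @ $12.85 + 106 @ $13.35 + 75 @ $13.15 + 165 @ $11.40 = $4,834.90
Aug 14, 296 sold [LIFO — newest first]: 296 @ $13.15 = $3,892.40
Total COGS = $4,834.90 + $3,892.40 = $8,727.30
Ending inventory: 120 @ $11.40 + 45 @ $12.50 + 41 @ $13.15 = $2,469.65
Check: goods available $11,196.95 = COGS $8,727.30 + ending $2,469.65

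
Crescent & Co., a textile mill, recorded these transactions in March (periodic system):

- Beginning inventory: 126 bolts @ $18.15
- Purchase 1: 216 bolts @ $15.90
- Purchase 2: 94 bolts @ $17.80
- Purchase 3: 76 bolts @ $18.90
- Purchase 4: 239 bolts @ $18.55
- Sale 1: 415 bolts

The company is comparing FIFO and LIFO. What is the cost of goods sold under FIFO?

COGS = $7,020.70

FIFO COGS: 126 @ $18.15 + 216 @ $15.90 + 73 @ $17.80 = $7,020.70
LIFO COGS: 239 @ $18.55 + 76 @ $18.90 + 94 @ $17.80 + 6 @ $15.90 = $7,638.45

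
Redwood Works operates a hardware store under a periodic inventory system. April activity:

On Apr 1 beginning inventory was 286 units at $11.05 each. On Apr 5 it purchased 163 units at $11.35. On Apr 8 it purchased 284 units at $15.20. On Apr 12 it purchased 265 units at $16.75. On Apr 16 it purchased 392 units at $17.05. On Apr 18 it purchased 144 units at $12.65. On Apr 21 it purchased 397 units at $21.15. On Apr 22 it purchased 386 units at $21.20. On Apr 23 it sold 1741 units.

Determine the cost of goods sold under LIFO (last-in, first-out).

Apr 23, 1741 sold [LIFO — newest first]: 386 @ $21.20 + 397 @ $21.15 + 144 @ $12.65 + 392 @ $17.05 + 265 @ $16.75 + 157 @ $15.20 = $31,910.10
Ending inventory: 286 @ $11.05 + 163 @ $11.35 + 127 @ $15.20 = $6,940.75

COGS = $31,910.10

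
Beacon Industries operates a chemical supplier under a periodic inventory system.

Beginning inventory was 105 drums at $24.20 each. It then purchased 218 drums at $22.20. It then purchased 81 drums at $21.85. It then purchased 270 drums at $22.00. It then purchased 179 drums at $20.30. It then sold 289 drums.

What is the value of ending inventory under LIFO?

Ending inventory = $12,670.45

Sale 1 (289) [LIFO — newest first]: 179 @ $20.30 + 110 @ $22.00 = $6,053.70
Ending inventory: 105 @ $24.20 + 218 @ $22.20 + 81 @ $21.85 + 160 @ $22.00 = $12,670.45
Check: goods available $18,724.15 = COGS $6,053.70 + ending $12,670.45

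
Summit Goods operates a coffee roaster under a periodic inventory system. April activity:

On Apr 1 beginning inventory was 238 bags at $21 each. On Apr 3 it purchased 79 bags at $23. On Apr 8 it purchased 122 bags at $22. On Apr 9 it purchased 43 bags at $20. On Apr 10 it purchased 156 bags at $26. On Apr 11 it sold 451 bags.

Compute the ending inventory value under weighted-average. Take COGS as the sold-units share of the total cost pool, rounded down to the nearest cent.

Ending inventory = $4,225.09

Apr 11, sell 451: 451/638 × $14,415.00 → $10,189.91
Ending inventory (cost pool remaining) = $4,225.09
Check: goods available $14,415.00 = COGS $10,189.91 + ending $4,225.09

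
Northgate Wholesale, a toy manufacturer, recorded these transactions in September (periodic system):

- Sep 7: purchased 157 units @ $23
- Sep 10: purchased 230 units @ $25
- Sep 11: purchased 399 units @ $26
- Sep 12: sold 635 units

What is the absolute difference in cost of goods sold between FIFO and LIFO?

$453

FIFO COGS: 157 @ $23 + 230 @ $25 + 248 @ $26 = $15,809
LIFO COGS: 399 @ $26 + 230 @ $25 + 6 @ $23 = $16,262
Difference = |$15,809 − $16,262| = $453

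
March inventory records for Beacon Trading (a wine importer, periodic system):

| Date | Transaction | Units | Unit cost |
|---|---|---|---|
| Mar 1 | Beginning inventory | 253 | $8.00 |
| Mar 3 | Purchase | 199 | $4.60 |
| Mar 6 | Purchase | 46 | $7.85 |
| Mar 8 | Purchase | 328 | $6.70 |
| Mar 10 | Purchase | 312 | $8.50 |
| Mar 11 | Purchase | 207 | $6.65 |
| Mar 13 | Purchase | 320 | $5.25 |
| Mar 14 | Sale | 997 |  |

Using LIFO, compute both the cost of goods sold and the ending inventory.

COGS = $6,767.15; ending inventory = $4,439.50

Mar 14, 997 sold [LIFO — newest first]: 320 @ $5.25 + 207 @ $6.65 + 312 @ $8.50 + 158 @ $6.70 = $6,767.15
Ending inventory: 253 @ $8.00 + 199 @ $4.60 + 46 @ $7.85 + 170 @ $6.70 = $4,439.50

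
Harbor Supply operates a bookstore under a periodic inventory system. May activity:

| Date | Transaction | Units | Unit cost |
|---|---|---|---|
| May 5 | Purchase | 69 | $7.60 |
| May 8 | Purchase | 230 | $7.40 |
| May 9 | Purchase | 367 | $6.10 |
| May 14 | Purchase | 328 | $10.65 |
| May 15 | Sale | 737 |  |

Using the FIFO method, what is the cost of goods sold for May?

COGS = $5,221.25

May 15, 737 sold [FIFO — oldest first]: 69 @ $7.60 + 230 @ $7.40 + 367 @ $6.10 + 71 @ $10.65 = $5,221.25
Ending inventory: 257 @ $10.65 = $2,737.05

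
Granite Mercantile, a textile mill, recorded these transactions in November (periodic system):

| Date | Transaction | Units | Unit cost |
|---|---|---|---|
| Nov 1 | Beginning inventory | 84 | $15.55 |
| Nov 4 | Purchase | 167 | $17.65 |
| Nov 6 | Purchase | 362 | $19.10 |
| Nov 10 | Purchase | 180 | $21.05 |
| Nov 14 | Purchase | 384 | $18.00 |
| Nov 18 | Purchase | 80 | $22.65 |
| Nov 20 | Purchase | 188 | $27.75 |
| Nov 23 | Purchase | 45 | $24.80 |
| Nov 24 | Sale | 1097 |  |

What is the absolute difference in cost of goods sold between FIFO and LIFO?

$2,619.05

FIFO COGS: 84 @ $15.55 + 167 @ $17.65 + 362 @ $19.10 + 180 @ $21.05 + 304 @ $18.00 = $20,428.95
LIFO COGS: 45 @ $24.80 + 188 @ $27.75 + 80 @ $22.65 + 384 @ $18.00 + 180 @ $21.05 + 220 @ $19.10 = $23,048.00
Difference = |$20,428.95 − $23,048.00| = $2,619.05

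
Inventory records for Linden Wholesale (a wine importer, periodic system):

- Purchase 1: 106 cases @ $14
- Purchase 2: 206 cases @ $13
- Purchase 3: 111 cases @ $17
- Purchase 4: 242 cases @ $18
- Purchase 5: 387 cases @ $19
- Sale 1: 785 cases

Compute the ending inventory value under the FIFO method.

Ending inventory = $5,073

Sale 1 (785) [FIFO — oldest first]: 106 @ $14 + 206 @ $13 + 111 @ $17 + 242 @ $18 + 120 @ $19 = $12,685
Ending inventory: 267 @ $19 = $5,073
Check: goods available $17,758 = COGS $12,685 + ending $5,073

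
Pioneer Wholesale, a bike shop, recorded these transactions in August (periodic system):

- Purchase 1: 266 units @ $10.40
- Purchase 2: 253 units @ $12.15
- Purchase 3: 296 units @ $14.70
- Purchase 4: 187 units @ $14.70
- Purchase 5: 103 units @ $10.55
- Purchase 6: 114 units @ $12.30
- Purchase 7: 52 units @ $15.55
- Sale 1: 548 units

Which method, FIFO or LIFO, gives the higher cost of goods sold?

LIFO

FIFO COGS: 266 @ $10.40 + 253 @ $12.15 + 29 @ $14.70 = $6,266.65
LIFO COGS: 52 @ $15.55 + 114 @ $12.30 + 103 @ $10.55 + 187 @ $14.70 + 92 @ $14.70 = $7,398.75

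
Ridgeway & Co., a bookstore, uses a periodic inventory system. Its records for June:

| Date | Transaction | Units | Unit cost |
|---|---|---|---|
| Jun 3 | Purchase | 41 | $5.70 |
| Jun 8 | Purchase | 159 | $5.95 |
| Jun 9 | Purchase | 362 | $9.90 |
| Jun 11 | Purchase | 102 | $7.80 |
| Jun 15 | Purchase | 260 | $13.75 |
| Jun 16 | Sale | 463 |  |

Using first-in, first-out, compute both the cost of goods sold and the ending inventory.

COGS = $3,783.45; ending inventory = $5,350.70

Jun 16, 463 sold [FIFO — oldest first]: 41 @ $5.70 + 159 @ $5.95 + 263 @ $9.90 = $3,783.45
Ending inventory: 99 @ $9.90 + 102 @ $7.80 + 260 @ $13.75 = $5,350.70
Check: goods available $9,134.15 = COGS $3,783.45 + ending $5,350.70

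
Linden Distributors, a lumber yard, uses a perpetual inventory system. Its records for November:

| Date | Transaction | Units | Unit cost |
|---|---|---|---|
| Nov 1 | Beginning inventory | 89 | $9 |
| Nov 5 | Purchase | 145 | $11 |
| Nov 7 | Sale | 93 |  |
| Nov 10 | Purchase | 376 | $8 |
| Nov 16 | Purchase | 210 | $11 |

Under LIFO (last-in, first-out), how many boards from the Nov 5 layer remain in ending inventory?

52

Nov 7, 93 sold [LIFO — newest first]: 93 @ $11 = $1,023
Ending inventory: 89 @ $9 + 52 @ $11 + 376 @ $8 + 210 @ $11 = $6,691
Check: goods available $7,714 = COGS $1,023 + ending $6,691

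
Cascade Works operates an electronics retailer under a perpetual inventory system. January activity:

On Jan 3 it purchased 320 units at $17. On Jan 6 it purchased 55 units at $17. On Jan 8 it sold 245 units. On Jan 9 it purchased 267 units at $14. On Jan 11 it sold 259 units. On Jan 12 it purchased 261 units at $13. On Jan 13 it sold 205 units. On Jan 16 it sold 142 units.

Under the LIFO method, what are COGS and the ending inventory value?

Jan 8, 245 sold [LIFO — newest first]: 55 @ $17 + 190 @ $17 = $4,165
Jan 11, 259 sold [LIFO — newest first]: 259 @ $14 = $3,626
Jan 13, 205 sold [LIFO — newest first]: 205 @ $13 = $2,665
Jan 16, 142 sold [LIFO — newest first]: 56 @ $13 + 8 @ $14 + 78 @ $17 = $2,166
Total COGS = $4,165 + $3,626 + $2,665 + $2,166 = $12,622
Ending inventory: 52 @ $17 = $884

COGS = $12,622; ending inventory = $884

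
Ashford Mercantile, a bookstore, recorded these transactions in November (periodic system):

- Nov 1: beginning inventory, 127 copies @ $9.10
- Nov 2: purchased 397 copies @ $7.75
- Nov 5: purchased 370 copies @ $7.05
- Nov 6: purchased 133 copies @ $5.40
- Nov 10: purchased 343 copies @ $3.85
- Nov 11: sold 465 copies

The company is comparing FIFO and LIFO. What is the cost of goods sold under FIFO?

FIFO COGS: 127 @ $9.10 + 338 @ $7.75 = $3,775.20
LIFO COGS: 343 @ $3.85 + 122 @ $5.40 = $1,979.35

COGS = $3,775.20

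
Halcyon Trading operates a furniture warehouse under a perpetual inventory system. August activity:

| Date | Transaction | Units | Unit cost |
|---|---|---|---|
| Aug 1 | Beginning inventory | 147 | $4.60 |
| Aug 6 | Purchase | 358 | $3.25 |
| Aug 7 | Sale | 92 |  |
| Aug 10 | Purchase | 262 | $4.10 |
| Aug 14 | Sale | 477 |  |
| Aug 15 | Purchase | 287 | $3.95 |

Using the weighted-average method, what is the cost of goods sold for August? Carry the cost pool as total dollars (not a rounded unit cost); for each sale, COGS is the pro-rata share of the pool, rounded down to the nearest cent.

COGS = $2,157.46

After Aug 1: 147 on hand, pool $676.20 (≈ $4.6000 each)
After Aug 6: 505 on hand, pool $1,839.70 (≈ $3.6430 each)
Aug 7, sell 92: 92/505 × $1,839.70 → $335.15
After Aug 10: 675 on hand, pool $2,578.75 (≈ $3.8204 each)
Aug 14, sell 477: 477/675 × $2,578.75 → $1,822.31
After Aug 15: 485 on hand, pool $1,890.09 (≈ $3.8971 each)
Total COGS = $335.15 + $1,822.31 = $2,157.46
Ending inventory (cost pool remaining) = $1,890.09
Check: goods available $4,047.55 = COGS $2,157.46 + ending $1,890.09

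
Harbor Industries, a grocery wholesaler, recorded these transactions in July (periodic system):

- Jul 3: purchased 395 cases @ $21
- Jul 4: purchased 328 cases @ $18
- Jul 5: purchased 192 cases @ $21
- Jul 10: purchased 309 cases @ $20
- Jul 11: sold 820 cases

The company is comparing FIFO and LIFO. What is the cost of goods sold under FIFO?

COGS = $16,236

FIFO COGS: 395 @ $21 + 328 @ $18 + 97 @ $21 = $16,236
LIFO COGS: 309 @ $20 + 192 @ $21 + 319 @ $18 = $15,954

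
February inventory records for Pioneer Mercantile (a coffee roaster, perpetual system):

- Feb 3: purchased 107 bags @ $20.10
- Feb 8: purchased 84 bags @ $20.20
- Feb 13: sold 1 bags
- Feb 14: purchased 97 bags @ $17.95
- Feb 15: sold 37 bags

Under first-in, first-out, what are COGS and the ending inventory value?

Feb 13, 1 sold [FIFO — oldest first]: 1 @ $20.10 = $20.10
Feb 15, 37 sold [FIFO — oldest first]: 37 @ $20.10 = $743.70
Total COGS = $20.10 + $743.70 = $763.80
Ending inventory: 69 @ $20.10 + 84 @ $20.20 + 97 @ $17.95 = $4,824.85

COGS = $763.80; ending inventory = $4,824.85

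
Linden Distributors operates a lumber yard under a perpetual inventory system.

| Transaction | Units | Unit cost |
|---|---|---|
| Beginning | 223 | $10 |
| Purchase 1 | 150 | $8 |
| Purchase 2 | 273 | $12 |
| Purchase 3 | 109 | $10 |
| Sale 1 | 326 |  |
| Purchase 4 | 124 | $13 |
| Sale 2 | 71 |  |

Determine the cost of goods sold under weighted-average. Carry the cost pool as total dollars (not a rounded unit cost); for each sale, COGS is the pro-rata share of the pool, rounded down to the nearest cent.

After Beginning: 223 on hand, pool $2,230.00 (≈ $10.0000 each)
After Purchase 1: 373 on hand, pool $3,430.00 (≈ $9.1957 each)
After Purchase 2: 646 on hand, pool $6,706.00 (≈ $10.3808 each)
After Purchase 3: 755 on hand, pool $7,796.00 (≈ $10.3258 each)
Sale 1, sell 326: 326/755 × $7,796.00 → $3,366.21
After Purchase 4: 553 on hand, pool $6,041.79 (≈ $10.9255 each)
Sale 2, sell 71: 71/553 × $6,041.79 → $775.70
Total COGS = $3,366.21 + $775.70 = $4,141.91
Ending inventory (cost pool remaining) = $5,266.09
Check: goods available $9,408.00 = COGS $4,141.91 + ending $5,266.09

COGS = $4,141.91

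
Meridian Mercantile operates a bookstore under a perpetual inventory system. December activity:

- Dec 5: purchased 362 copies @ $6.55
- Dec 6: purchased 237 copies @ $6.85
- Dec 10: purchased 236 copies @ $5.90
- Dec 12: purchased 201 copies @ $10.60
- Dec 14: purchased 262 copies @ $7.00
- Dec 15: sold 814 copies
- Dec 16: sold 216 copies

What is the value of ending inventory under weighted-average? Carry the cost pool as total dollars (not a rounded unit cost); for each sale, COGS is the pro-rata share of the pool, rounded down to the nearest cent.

Ending inventory = $1,930.83

After Dec 5: 362 on hand, pool $2,371.10 (≈ $6.5500 each)
After Dec 6: 599 on hand, pool $3,994.55 (≈ $6.6687 each)
After Dec 10: 835 on hand, pool $5,386.95 (≈ $6.4514 each)
After Dec 12: 1036 on hand, pool $7,517.55 (≈ $7.2563 each)
After Dec 14: 1298 on hand, pool $9,351.55 (≈ $7.2046 each)
Dec 15, sell 814: 814/1298 × $9,351.55 → $5,864.53
Dec 16, sell 216: 216/484 × $3,487.02 → $1,556.19
Total COGS = $5,864.53 + $1,556.19 = $7,420.72
Ending inventory (cost pool remaining) = $1,930.83
Check: goods available $9,351.55 = COGS $7,420.72 + ending $1,930.83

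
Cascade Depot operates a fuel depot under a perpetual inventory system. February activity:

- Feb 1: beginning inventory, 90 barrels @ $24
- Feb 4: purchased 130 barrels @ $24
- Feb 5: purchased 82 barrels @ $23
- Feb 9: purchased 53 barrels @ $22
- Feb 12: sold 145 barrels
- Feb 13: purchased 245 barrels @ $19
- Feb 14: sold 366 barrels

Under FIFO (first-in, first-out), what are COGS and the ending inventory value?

COGS = $11,296; ending inventory = $1,691

Feb 12, 145 sold [FIFO — oldest first]: 90 @ $24 + 55 @ $24 = $3,480
Feb 14, 366 sold [FIFO — oldest first]: 75 @ $24 + 82 @ $23 + 53 @ $22 + 156 @ $19 = $7,816
Total COGS = $3,480 + $7,816 = $11,296
Ending inventory: 89 @ $19 = $1,691
Check: goods available $12,987 = COGS $11,296 + ending $1,691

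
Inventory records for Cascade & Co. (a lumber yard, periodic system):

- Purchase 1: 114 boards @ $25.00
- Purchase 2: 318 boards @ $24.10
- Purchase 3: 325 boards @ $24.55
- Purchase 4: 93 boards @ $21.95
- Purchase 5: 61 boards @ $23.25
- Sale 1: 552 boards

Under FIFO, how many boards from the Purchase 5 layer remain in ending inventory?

61

Sale 1 (552) [FIFO — oldest first]: 114 @ $25.00 + 318 @ $24.10 + 120 @ $24.55 = $13,459.80
Ending inventory: 205 @ $24.55 + 93 @ $21.95 + 61 @ $23.25 = $8,492.35
Check: goods available $21,952.15 = COGS $13,459.80 + ending $8,492.35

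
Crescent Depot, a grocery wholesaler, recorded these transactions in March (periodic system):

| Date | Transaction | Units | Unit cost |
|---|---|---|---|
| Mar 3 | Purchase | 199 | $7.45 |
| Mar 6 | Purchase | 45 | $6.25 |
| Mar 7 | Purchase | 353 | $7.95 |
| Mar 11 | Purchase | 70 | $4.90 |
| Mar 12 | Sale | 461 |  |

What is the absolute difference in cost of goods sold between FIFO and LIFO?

$102.10

FIFO COGS: 199 @ $7.45 + 45 @ $6.25 + 217 @ $7.95 = $3,488.95
LIFO COGS: 70 @ $4.90 + 353 @ $7.95 + 38 @ $6.25 = $3,386.85
Difference = |$3,488.95 − $3,386.85| = $102.10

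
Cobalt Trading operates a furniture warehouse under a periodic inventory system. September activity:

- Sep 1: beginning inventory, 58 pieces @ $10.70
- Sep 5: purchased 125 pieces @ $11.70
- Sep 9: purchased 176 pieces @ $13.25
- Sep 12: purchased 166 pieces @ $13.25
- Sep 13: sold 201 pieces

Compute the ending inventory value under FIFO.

Sep 13, 201 sold [FIFO — oldest first]: 58 @ $10.70 + 125 @ $11.70 + 18 @ $13.25 = $2,321.60
Ending inventory: 158 @ $13.25 + 166 @ $13.25 = $4,293.00

Ending inventory = $4,293.00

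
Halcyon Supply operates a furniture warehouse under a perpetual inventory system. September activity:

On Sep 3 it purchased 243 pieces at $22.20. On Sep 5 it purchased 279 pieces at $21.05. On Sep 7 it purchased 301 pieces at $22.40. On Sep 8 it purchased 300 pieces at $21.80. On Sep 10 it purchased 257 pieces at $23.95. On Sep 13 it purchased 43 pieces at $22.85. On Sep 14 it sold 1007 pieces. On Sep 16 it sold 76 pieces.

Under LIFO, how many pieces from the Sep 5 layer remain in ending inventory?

97

Sep 14, 1007 sold [LIFO — newest first]: 43 @ $22.85 + 257 @ $23.95 + 300 @ $21.80 + 301 @ $22.40 + 106 @ $21.05 = $22,651.40
Sep 16, 76 sold [LIFO — newest first]: 76 @ $21.05 = $1,599.80
Total COGS = $22,651.40 + $1,599.80 = $24,251.20
Ending inventory: 243 @ $22.20 + 97 @ $21.05 = $7,436.45
Check: goods available $31,687.65 = COGS $24,251.20 + ending $7,436.45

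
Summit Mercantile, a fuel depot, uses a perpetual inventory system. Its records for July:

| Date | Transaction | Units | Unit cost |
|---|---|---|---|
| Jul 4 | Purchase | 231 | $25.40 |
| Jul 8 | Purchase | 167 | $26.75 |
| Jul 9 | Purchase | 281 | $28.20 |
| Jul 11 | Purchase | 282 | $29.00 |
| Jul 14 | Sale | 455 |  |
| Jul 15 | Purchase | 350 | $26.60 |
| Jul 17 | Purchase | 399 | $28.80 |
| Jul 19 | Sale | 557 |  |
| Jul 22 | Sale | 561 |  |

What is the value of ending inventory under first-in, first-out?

Jul 14, 455 sold [FIFO — oldest first]: 231 @ $25.40 + 167 @ $26.75 + 57 @ $28.20 = $11,942.05
Jul 19, 557 sold [FIFO — oldest first]: 224 @ $28.20 + 282 @ $29.00 + 51 @ $26.60 = $15,851.40
Jul 22, 561 sold [FIFO — oldest first]: 299 @ $26.60 + 262 @ $28.80 = $15,499.00
Total COGS = $11,942.05 + $15,851.40 + $15,499.00 = $43,292.45
Ending inventory: 137 @ $28.80 = $3,945.60
Check: goods available $47,238.05 = COGS $43,292.45 + ending $3,945.60

Ending inventory = $3,945.60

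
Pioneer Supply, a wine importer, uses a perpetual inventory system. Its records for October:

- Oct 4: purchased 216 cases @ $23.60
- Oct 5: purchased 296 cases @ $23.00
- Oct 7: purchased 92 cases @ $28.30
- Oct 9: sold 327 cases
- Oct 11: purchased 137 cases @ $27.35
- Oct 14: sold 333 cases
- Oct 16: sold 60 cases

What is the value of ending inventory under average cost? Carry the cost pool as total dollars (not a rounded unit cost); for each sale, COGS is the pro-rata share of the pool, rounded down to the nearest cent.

Ending inventory = $527.59

After Oct 4: 216 on hand, pool $5,097.60 (≈ $23.6000 each)
After Oct 5: 512 on hand, pool $11,905.60 (≈ $23.2531 each)
After Oct 7: 604 on hand, pool $14,509.20 (≈ $24.0219 each)
Oct 9, sell 327: 327/604 × $14,509.20 → $7,855.14
After Oct 11: 414 on hand, pool $10,401.01 (≈ $25.1232 each)
Oct 14, sell 333: 333/414 × $10,401.01 → $8,366.02
Oct 16, sell 60: 60/81 × $2,034.99 → $1,507.40
Total COGS = $7,855.14 + $8,366.02 + $1,507.40 = $17,728.56
Ending inventory (cost pool remaining) = $527.59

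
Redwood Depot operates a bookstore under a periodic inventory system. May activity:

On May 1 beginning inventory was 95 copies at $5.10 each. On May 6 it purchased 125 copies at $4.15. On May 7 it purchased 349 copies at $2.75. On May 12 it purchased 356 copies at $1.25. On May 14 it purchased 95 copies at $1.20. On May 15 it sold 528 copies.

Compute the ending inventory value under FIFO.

May 15, 528 sold [FIFO — oldest first]: 95 @ $5.10 + 125 @ $4.15 + 308 @ $2.75 = $1,850.25
Ending inventory: 41 @ $2.75 + 356 @ $1.25 + 95 @ $1.20 = $671.75

Ending inventory = $671.75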